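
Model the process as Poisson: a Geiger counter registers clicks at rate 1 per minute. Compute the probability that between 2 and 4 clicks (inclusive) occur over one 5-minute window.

Over the interval, μ = 1 × 5 = 5 (a 5-minute window = 5 minutes).
P(2 ≤ N ≤ 4) = Σ_{j=2}^{4} e^(−5) · 5^j/j! ≈ 0.4001.

0.4001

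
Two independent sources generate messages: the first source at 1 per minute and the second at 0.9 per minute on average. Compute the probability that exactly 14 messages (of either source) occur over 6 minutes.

0.0804

Independent Poisson processes superpose: combined rate λ = 1 + 0.9 = 1.9 per minute.
Over the interval, μ = 1.9 × 6 = 11.4 (6 minutes).
P(N = 14) = e^(−11.4) · 11.4^14/14! ≈ 0.0804.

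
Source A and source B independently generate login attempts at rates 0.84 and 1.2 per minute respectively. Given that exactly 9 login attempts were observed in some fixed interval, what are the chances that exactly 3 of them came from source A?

Given the total, each event is independently from source A with probability p = λ_A/(λ_A+λ_B) = 0.84/2.04 ≈ 0.4118.
So K ~ Binomial(9, 0.84/2.04): P(K = 3) = C(9,3) · (0.84/2.04)^3 · (1.2/2.04)^6 ≈ 0.2430.

0.2430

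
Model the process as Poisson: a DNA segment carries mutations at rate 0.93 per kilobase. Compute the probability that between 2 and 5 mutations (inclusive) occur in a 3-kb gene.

Over the interval, μ = 0.93 × 3 = 2.79 (a 3-kb gene = 3 kilobases).
P(2 ≤ N ≤ 5) = Σ_{j=2}^{5} e^(−2.79) · 2.79^j/j! ≈ 0.7030.

0.7030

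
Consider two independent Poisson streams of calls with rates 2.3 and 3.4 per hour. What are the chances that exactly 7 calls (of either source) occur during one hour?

0.1298

Independent Poisson processes superpose: combined rate λ = 2.3 + 3.4 = 5.7 per hour.
So μ = 5.7.
P(N = 7) = e^(−5.7) · 5.7^7/7! ≈ 0.1298.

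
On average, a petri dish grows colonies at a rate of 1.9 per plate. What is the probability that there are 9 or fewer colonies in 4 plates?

Over the interval, μ = 1.9 × 4 = 7.6 (4 plates).
P(N ≤ 9) = Σ_{j=0}^{9} e^(−μ) μ^j/j! ≈ 0.7649.

0.7649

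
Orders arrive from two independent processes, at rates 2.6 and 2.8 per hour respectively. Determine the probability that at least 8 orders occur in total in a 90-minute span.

0.5609

Independent Poisson processes superpose: combined rate λ = 2.6 + 2.8 = 5.4 per hour.
Over the interval, μ = 5.4 × 1.5 = 8.1 (a 90-minute span = 1.5 hours).
P(N ≥ 8) = 1 − P(N ≤ 7) ≈ 0.5609.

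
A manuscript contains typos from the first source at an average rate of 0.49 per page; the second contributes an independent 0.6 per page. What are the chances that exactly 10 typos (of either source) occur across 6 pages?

Independent Poisson processes superpose: combined rate λ = 0.49 + 0.6 = 1.09 per page.
Over the interval, μ = 1.09 × 6 = 6.54 (6 pages).
P(N = 10) = e^(−6.54) · 6.54^10/10! ≈ 0.0570.

0.0570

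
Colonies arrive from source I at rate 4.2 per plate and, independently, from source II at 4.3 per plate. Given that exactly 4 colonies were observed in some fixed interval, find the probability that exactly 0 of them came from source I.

Given the total, each event is independently from source I with probability p = λ_I/(λ_I+λ_II) = 4.2/8.5 ≈ 0.4941.
So K ~ Binomial(4, 4.2/8.5): P(K = 0) = C(4,0) · (4.2/8.5)^0 · (4.3/8.5)^4 ≈ 0.0655.

0.0655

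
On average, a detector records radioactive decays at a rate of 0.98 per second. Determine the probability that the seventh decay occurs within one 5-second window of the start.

0.2233

Over the interval, μ = 0.98 × 5 = 4.9 (a 5-second window = 5 seconds).
The seventh arrival falls in the interval iff at least 7 events occur there: P(S_7 ≤ t) = P(N ≥ 7) = 1 − P(N ≤ 6) ≈ 0.2233.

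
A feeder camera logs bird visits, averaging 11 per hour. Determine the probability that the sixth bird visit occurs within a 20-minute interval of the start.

Over the interval, μ = 11 × 1/3 ≈ 3.66667 (a 20-minute interval = 1/3 hours).
The sixth arrival falls in the interval iff at least 6 events occur there: P(S_6 ≤ t) = P(N ≥ 6) = 1 − P(N ≤ 5) ≈ 0.1652.

0.1652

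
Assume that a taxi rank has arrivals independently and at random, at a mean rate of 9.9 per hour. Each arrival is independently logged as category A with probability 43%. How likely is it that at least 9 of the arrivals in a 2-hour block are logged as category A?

Thinning: the arrivals that are logged as category A themselves form a Poisson process with rate 0.43 × 9.9 = 4.257 per hour.
Over the interval, μ = 4.257 × 2 = 8.514 (a 2-hour block = 2 hours).
P(N ≥ 9) = 1 − P(N ≤ 8) ≈ 0.4788.

0.4788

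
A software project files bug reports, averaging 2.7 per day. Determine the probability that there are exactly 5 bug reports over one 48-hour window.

0.1728

Over the interval, μ = 2.7 × 2 = 5.4 (a 48-hour window = 2 days).
P(N = 5) = e^(−μ) μ^5/5! = e^(−5.4) · 5.4^5/120 ≈ 0.1728.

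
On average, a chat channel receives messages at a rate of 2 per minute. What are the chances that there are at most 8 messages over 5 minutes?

Over the interval, μ = 2 × 5 = 10 (5 minutes).
P(N ≤ 8) = Σ_{j=0}^{8} e^(−μ) μ^j/j! ≈ 0.3328.

0.3328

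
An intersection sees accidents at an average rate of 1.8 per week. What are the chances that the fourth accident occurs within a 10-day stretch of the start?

Over the interval, μ = 1.8 × 10/7 ≈ 2.57143 (a 10-day stretch = 10/7 weeks).
The fourth arrival falls in the interval iff at least 4 events occur there: P(S_4 ≤ t) = P(N ≥ 4) = 1 − P(N ≤ 3) ≈ 0.2578.

0.2578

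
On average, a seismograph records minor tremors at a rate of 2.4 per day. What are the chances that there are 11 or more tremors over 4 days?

0.3671

Over the interval, μ = 2.4 × 4 = 9.6 (4 days).
P(N ≥ 11) = 1 − P(N ≤ 10) = 1 − Σ_{j=0}^{10} e^(−μ) μ^j/j! ≈ 0.3671.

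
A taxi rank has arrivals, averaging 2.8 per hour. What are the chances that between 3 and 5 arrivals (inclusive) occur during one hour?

With mean μ = 2.8 per hour,
P(3 ≤ N ≤ 5) = Σ_{j=3}^{5} e^(−2.8) · 2.8^j/j! ≈ 0.4654.

0.4654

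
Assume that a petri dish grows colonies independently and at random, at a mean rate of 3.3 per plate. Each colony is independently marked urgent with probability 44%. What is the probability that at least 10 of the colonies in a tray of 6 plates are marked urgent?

Thinning: the colonies that are marked urgent themselves form a Poisson process with rate 0.44 × 3.3 = 1.452 per plate.
Over the interval, μ = 1.452 × 6 = 8.712 (a tray of 6 plates = 6 plates).
P(N ≥ 10) = 1 − P(N ≤ 9) ≈ 0.3747.

0.3747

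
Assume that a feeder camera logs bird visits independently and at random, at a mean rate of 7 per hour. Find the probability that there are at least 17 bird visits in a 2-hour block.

Over the interval, μ = 7 × 2 = 14 (a 2-hour block = 2 hours).
P(N ≥ 17) = 1 − P(N ≤ 16) = 1 − Σ_{j=0}^{16} e^(−μ) μ^j/j! ≈ 0.2441.

0.2441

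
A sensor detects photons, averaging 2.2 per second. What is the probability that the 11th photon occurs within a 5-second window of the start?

Over the interval, μ = 2.2 × 5 = 11 (a 5-second window = 5 seconds).
The 11th arrival falls in the interval iff at least 11 events occur there: P(S_11 ≤ t) = P(N ≥ 11) = 1 − P(N ≤ 10) ≈ 0.5401.

0.5401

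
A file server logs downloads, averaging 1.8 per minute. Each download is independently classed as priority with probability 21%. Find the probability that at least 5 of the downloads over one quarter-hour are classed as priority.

Thinning: the downloads that are classed as priority themselves form a Poisson process with rate 0.21 × 1.8 = 0.378 per minute.
Over the interval, μ = 0.378 × 15 = 5.67 (a quarter-hour = 15 minutes).
P(N ≥ 5) = 1 − P(N ≤ 4) ≈ 0.6684.

0.6684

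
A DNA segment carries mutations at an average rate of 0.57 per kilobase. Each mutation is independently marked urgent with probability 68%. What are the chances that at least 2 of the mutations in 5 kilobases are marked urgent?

Thinning: the mutations that are marked urgent themselves form a Poisson process with rate 0.68 × 0.57 = 0.3876 per kilobase.
Over the interval, μ = 0.3876 × 5 = 1.938 (5 kilobases).
P(N ≥ 2) = 1 − P(N ≤ 1) ≈ 0.5770.

0.5770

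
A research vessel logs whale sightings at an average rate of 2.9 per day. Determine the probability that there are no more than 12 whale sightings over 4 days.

Over the interval, μ = 2.9 × 4 = 11.6 (4 days).
P(N ≤ 12) = Σ_{j=0}^{12} e^(−μ) μ^j/j! ≈ 0.6216.

0.6216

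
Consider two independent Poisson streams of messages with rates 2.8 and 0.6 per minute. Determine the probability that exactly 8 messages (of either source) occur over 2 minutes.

Independent Poisson processes superpose: combined rate λ = 2.8 + 0.6 = 3.4 per minute.
Over the interval, μ = 3.4 × 2 = 6.8 (2 minutes).
P(N = 8) = e^(−6.8) · 6.8^8/8! ≈ 0.1263.

0.1263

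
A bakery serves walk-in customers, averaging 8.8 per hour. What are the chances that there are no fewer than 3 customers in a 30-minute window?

0.8149

Over the interval, μ = 8.8 × 0.5 = 4.4 (a 30-minute window = 0.5 hours).
P(N ≥ 3) = 1 − P(N ≤ 2) = 1 − Σ_{j=0}^{2} e^(−μ) μ^j/j! ≈ 0.8149.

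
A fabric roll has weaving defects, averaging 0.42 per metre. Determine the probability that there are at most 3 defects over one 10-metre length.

Over the interval, μ = 0.42 × 10 = 4.2 (a 10-metre length = 10 metres).
P(N ≤ 3) = Σ_{j=0}^{3} e^(−μ) μ^j/j! ≈ 0.3954.

0.3954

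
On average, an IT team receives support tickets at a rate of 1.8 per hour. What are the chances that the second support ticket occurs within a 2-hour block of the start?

Over the interval, μ = 1.8 × 2 = 3.6 (a 2-hour block = 2 hours).
The second arrival falls in the interval iff at least 2 events occur there: P(S_2 ≤ t) = P(N ≥ 2) = 1 − P(N ≤ 1) ≈ 0.8743.

0.8743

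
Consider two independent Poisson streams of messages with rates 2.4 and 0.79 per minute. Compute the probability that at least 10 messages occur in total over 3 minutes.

Independent Poisson processes superpose: combined rate λ = 2.4 + 0.79 = 3.19 per minute.
Over the interval, μ = 3.19 × 3 = 9.57 (3 minutes).
P(N ≥ 10) = 1 − P(N ≤ 9) ≈ 0.4873.

0.4873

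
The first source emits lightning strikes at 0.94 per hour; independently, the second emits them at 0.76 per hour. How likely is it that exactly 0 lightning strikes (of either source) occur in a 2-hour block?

Independent Poisson processes superpose: combined rate λ = 0.94 + 0.76 = 1.7 per hour.
Over the interval, μ = 1.7 × 2 = 3.4 (a 2-hour block = 2 hours).
P(N = 0) = e^(−3.4) · 3.4^0/0! ≈ 0.0334.

0.0334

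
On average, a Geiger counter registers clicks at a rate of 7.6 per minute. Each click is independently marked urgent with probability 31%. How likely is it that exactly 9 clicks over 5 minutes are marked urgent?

Thinning: the clicks that are marked urgent themselves form a Poisson process with rate 0.31 × 7.6 = 2.356 per minute.
Over the interval, μ = 2.356 × 5 = 11.78 (5 minutes).
P(N = 9) = e^(−11.78) · 11.78^9/9! ≈ 0.0922.

0.0922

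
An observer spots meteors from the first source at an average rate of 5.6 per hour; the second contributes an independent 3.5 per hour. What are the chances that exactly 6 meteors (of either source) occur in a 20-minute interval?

0.0521

Independent Poisson processes superpose: combined rate λ = 5.6 + 3.5 = 9.1 per hour.
Over the interval, μ = 9.1 × 1/3 ≈ 3.03333 (a 20-minute interval = 1/3 hours).
P(N = 6) = e^(−3.03333) · 3.03333^6/6! ≈ 0.0521.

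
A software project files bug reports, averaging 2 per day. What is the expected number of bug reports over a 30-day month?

60

E[N] = λt = 2 × 30 = 60 (a 30-day month = 30 days).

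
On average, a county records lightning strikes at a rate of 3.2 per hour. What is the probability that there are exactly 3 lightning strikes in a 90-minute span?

0.1517

Over the interval, μ = 3.2 × 1.5 = 4.8 (a 90-minute span = 1.5 hours).
P(N = 3) = e^(−μ) μ^3/3! = e^(−4.8) · 4.8^3/6 ≈ 0.1517.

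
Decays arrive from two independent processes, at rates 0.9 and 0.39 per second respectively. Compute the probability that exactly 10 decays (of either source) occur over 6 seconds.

Independent Poisson processes superpose: combined rate λ = 0.9 + 0.39 = 1.29 per second.
Over the interval, μ = 1.29 × 6 = 7.74 (6 seconds).
P(N = 10) = e^(−7.74) · 7.74^10/10! ≈ 0.0925.

0.0925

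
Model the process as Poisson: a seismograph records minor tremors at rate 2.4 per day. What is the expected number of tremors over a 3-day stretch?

7.2

E[N] = λt = 2.4 × 3 = 7.2 (a 3-day stretch = 3 days).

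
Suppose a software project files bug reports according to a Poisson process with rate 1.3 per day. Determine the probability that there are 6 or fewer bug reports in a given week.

0.1978

Over the interval, μ = 1.3 × 7 = 9.1 (a week = 7 days).
P(N ≤ 6) = Σ_{j=0}^{6} e^(−μ) μ^j/j! ≈ 0.1978.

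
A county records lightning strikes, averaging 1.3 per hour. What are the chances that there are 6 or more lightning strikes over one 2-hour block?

Over the interval, μ = 1.3 × 2 = 2.6 (a 2-hour block = 2 hours).
P(N ≥ 6) = 1 − P(N ≤ 5) = 1 − Σ_{j=0}^{5} e^(−μ) μ^j/j! ≈ 0.0490.

0.0490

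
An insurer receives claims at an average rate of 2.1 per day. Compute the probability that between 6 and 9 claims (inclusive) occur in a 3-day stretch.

0.4951

Over the interval, μ = 2.1 × 3 = 6.3 (a 3-day stretch = 3 days).
P(6 ≤ N ≤ 9) = Σ_{j=6}^{9} e^(−6.3) · 6.3^j/j! ≈ 0.4951.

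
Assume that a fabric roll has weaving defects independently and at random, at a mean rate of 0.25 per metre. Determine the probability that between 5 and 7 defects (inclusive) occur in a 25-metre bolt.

Over the interval, μ = 0.25 × 25 = 6.25 (a 25-metre bolt = 25 metres).
P(5 ≤ N ≤ 7) = Σ_{j=5}^{7} e^(−6.25) · 6.25^j/j! ≈ 0.4559.

0.4559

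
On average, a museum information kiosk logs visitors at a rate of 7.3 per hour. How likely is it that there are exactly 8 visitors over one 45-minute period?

Over the interval, μ = 7.3 × 0.75 = 5.475 (a 45-minute period = 0.75 hours).
P(N = 8) = e^(−μ) μ^8/8! = e^(−5.475) · 5.475^8/40320 ≈ 0.0839.

0.0839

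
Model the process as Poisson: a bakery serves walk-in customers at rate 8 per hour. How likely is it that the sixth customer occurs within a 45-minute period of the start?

Over the interval, μ = 8 × 0.75 = 6 (a 45-minute period = 0.75 hours).
The sixth arrival falls in the interval iff at least 6 events occur there: P(S_6 ≤ t) = P(N ≥ 6) = 1 − P(N ≤ 5) ≈ 0.5543.

0.5543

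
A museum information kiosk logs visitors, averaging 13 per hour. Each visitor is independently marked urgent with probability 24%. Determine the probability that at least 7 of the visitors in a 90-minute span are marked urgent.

Thinning: the visitors that are marked urgent themselves form a Poisson process with rate 0.24 × 13 = 3.12 per hour.
Over the interval, μ = 3.12 × 1.5 = 4.68 (a 90-minute span = 1.5 hours).
P(N ≥ 7) = 1 − P(N ≤ 6) ≈ 0.1927.

0.1927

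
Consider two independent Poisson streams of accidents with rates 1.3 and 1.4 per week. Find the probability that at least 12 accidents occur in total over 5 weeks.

Independent Poisson processes superpose: combined rate λ = 1.3 + 1.4 = 2.7 per week.
Over the interval, μ = 2.7 × 5 = 13.5 (5 weeks).
P(N ≥ 12) = 1 − P(N ≤ 11) ≈ 0.6955.

0.6955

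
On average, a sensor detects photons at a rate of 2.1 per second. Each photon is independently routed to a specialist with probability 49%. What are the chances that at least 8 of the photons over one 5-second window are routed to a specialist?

0.1489

Thinning: the photons that are routed to a specialist themselves form a Poisson process with rate 0.49 × 2.1 = 1.029 per second.
Over the interval, μ = 1.029 × 5 = 5.145 (a 5-second window = 5 seconds).
P(N ≥ 8) = 1 − P(N ≤ 7) ≈ 0.1489.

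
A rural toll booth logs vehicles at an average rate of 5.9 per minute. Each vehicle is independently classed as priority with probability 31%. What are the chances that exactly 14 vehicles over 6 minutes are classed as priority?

0.0722

Thinning: the vehicles that are classed as priority themselves form a Poisson process with rate 0.31 × 5.9 = 1.829 per minute.
Over the interval, μ = 1.829 × 6 = 10.974 (6 minutes).
P(N = 14) = e^(−10.974) · 10.974^14/14! ≈ 0.0722.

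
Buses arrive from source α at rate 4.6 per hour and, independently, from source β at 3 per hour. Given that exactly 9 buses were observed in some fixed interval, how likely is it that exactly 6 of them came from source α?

0.2540

Given the total, each event is independently from source α with probability p = λ_α/(λ_α+λ_β) = 4.6/7.6 ≈ 0.6053.
So K ~ Binomial(9, 4.6/7.6): P(K = 6) = C(9,6) · (4.6/7.6)^6 · (3/7.6)^3 ≈ 0.2540.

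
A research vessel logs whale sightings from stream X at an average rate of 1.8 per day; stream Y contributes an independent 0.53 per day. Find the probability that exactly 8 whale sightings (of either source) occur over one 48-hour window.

0.0522

Independent Poisson processes superpose: combined rate λ = 1.8 + 0.53 = 2.33 per day.
Over the interval, μ = 2.33 × 2 = 4.66 (a 48-hour window = 2 days).
P(N = 8) = e^(−4.66) · 4.66^8/8! ≈ 0.0522.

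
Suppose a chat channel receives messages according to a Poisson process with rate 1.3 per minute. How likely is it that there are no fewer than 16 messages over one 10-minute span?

Over the interval, μ = 1.3 × 10 = 13 (a 10-minute span = 10 minutes).
P(N ≥ 16) = 1 − P(N ≤ 15) = 1 − Σ_{j=0}^{15} e^(−μ) μ^j/j! ≈ 0.2364.

0.2364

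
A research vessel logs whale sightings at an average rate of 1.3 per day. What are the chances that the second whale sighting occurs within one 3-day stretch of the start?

0.9008

Over the interval, μ = 1.3 × 3 = 3.9 (a 3-day stretch = 3 days).
The second arrival falls in the interval iff at least 2 events occur there: P(S_2 ≤ t) = P(N ≥ 2) = 1 − P(N ≤ 1) ≈ 0.9008.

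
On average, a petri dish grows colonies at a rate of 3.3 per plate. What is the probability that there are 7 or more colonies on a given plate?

With mean μ = 3.3 per plate,
P(N ≥ 7) = 1 − P(N ≤ 6) = 1 − Σ_{j=0}^{6} e^(−μ) μ^j/j! ≈ 0.0510.

0.0510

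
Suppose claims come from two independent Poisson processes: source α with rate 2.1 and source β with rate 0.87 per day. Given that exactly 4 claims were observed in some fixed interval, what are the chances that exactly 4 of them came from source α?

0.2499

Given the total, each event is independently from source α with probability p = λ_α/(λ_α+λ_β) = 2.1/2.97 ≈ 0.7071.
So K ~ Binomial(4, 2.1/2.97): P(K = 4) = C(4,4) · (2.1/2.97)^4 · (0.87/2.97)^0 ≈ 0.2499.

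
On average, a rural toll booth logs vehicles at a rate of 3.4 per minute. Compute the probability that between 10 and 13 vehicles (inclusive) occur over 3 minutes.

0.4163

Over the interval, μ = 3.4 × 3 = 10.2 (3 minutes).
P(10 ≤ N ≤ 13) = Σ_{j=10}^{13} e^(−10.2) · 10.2^j/j! ≈ 0.4163.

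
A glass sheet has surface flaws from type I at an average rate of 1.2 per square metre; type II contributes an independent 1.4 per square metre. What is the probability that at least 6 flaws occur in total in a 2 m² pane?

0.4191

Independent Poisson processes superpose: combined rate λ = 1.2 + 1.4 = 2.6 per square metre.
Over the interval, μ = 2.6 × 2 = 5.2 (a 2 m² pane = 2 square metres).
P(N ≥ 6) = 1 − P(N ≤ 5) ≈ 0.4191.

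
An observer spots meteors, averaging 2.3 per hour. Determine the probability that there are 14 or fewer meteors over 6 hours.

Over the interval, μ = 2.3 × 6 = 13.8 (6 hours).
P(N ≤ 14) = Σ_{j=0}^{14} e^(−μ) μ^j/j! ≈ 0.5916.

0.5916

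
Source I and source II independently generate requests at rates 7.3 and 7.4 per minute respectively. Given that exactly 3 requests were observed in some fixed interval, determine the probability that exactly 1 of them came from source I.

0.3775

Given the total, each event is independently from source I with probability p = λ_I/(λ_I+λ_II) = 7.3/14.7 ≈ 0.4966.
So K ~ Binomial(3, 7.3/14.7): P(K = 1) = C(3,1) · (7.3/14.7)^1 · (7.4/14.7)^2 ≈ 0.3775.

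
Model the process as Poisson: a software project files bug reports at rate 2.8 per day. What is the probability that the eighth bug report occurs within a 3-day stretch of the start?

0.6013

Over the interval, μ = 2.8 × 3 = 8.4 (a 3-day stretch = 3 days).
The eighth arrival falls in the interval iff at least 8 events occur there: P(S_8 ≤ t) = P(N ≥ 8) = 1 − P(N ≤ 7) ≈ 0.6013.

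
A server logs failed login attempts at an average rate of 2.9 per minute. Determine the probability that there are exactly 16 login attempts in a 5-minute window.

Over the interval, μ = 2.9 × 5 = 14.5 (a 5-minute window = 5 minutes).
P(N = 16) = e^(−μ) μ^16/16! = e^(−14.5) · 14.5^16/20922789888000 ≈ 0.0920.

0.0920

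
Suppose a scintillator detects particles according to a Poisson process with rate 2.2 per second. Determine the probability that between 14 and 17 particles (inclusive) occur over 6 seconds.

0.3281

Over the interval, μ = 2.2 × 6 = 13.2 (6 seconds).
P(14 ≤ N ≤ 17) = Σ_{j=14}^{17} e^(−13.2) · 13.2^j/j! ≈ 0.3281.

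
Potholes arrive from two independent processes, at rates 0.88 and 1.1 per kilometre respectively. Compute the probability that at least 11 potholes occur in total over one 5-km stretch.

0.4045

Independent Poisson processes superpose: combined rate λ = 0.88 + 1.1 = 1.98 per kilometre.
Over the interval, μ = 1.98 × 5 = 9.9 (a 5-km stretch = 5 kilometres).
P(N ≥ 11) = 1 − P(N ≤ 10) ≈ 0.4045.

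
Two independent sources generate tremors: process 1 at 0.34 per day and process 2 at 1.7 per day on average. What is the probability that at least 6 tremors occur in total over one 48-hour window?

0.2275

Independent Poisson processes superpose: combined rate λ = 0.34 + 1.7 = 2.04 per day.
Over the interval, μ = 2.04 × 2 = 4.08 (a 48-hour window = 2 days).
P(N ≥ 6) = 1 − P(N ≤ 5) ≈ 0.2275.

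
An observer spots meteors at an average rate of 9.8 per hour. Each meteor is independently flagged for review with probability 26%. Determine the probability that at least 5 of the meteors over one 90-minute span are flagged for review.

0.3364

Thinning: the meteors that are flagged for review themselves form a Poisson process with rate 0.26 × 9.8 = 2.548 per hour.
Over the interval, μ = 2.548 × 1.5 = 3.822 (a 90-minute span = 1.5 hours).
P(N ≥ 5) = 1 − P(N ≤ 4) ≈ 0.3364.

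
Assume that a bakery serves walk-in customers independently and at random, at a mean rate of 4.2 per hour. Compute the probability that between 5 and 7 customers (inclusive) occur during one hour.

0.3462

With mean μ = 4.2 per hour,
P(5 ≤ N ≤ 7) = Σ_{j=5}^{7} e^(−4.2) · 4.2^j/j! ≈ 0.3462.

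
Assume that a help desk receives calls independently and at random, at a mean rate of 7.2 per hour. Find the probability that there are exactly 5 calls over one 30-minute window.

0.1377

Over the interval, μ = 7.2 × 0.5 = 3.6 (a 30-minute window = 0.5 hours).
P(N = 5) = e^(−μ) μ^5/5! = e^(−3.6) · 3.6^5/120 ≈ 0.1377.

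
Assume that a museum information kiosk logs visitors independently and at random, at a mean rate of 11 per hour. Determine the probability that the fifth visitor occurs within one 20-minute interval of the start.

Over the interval, μ = 11 × 1/3 ≈ 3.66667 (a 20-minute interval = 1/3 hours).
The fifth arrival falls in the interval iff at least 5 events occur there: P(S_5 ≤ t) = P(N ≥ 5) = 1 − P(N ≤ 4) ≈ 0.3064.

0.3064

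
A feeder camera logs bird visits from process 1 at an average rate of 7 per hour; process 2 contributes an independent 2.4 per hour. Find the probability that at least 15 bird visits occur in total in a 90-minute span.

Independent Poisson processes superpose: combined rate λ = 7 + 2.4 = 9.4 per hour.
Over the interval, μ = 9.4 × 1.5 = 14.1 (a 90-minute span = 1.5 hours).
P(N ≥ 15) = 1 − P(N ≤ 14) ≈ 0.4402.

0.4402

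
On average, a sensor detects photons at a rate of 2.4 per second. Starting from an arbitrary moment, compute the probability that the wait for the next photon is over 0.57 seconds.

The wait for the next event is exponential with rate λ = 2.4 per second.
P(T > 0.57) = e^(−λt) = e^(−2.4 × 0.57) = e^(−1.368) ≈ 0.2546.

0.2546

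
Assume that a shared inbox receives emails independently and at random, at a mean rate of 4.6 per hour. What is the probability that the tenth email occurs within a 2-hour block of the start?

Over the interval, μ = 4.6 × 2 = 9.2 (a 2-hour block = 2 hours).
The tenth arrival falls in the interval iff at least 10 events occur there: P(S_10 ≤ t) = P(N ≥ 10) = 1 − P(N ≤ 9) ≈ 0.4389.

0.4389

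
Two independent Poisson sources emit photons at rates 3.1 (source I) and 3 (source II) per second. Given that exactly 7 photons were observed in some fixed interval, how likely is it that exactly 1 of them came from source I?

0.0503

Given the total, each event is independently from source I with probability p = λ_I/(λ_I+λ_II) = 3.1/6.1 ≈ 0.5082.
So K ~ Binomial(7, 3.1/6.1): P(K = 1) = C(7,1) · (3.1/6.1)^1 · (3/6.1)^6 ≈ 0.0503.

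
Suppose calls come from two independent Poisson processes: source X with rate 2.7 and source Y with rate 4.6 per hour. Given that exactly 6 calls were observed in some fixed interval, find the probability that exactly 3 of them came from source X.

0.2532

Given the total, each event is independently from source X with probability p = λ_X/(λ_X+λ_Y) = 2.7/7.3 ≈ 0.3699.
So K ~ Binomial(6, 2.7/7.3): P(K = 3) = C(6,3) · (2.7/7.3)^3 · (4.6/7.3)^3 ≈ 0.2532.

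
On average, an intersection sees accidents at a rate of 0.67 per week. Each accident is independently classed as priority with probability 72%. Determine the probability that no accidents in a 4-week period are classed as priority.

0.1452

Thinning: the accidents that are classed as priority themselves form a Poisson process with rate 0.72 × 0.67 = 0.4824 per week.
Over the interval, μ = 0.4824 × 4 = 1.9296 (a 4-week period = 4 weeks).
P(N = 0) = e^(−1.9296) · 1.9296^0/0! ≈ 0.1452.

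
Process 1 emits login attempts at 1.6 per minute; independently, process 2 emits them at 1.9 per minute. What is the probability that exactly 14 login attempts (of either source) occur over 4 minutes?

0.1060

Independent Poisson processes superpose: combined rate λ = 1.6 + 1.9 = 3.5 per minute.
Over the interval, μ = 3.5 × 4 = 14 (4 minutes).
P(N = 14) = e^(−14) · 14^14/14! ≈ 0.1060.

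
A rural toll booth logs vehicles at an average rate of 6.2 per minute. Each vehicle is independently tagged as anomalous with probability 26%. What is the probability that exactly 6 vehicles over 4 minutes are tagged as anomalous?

Thinning: the vehicles that are tagged as anomalous themselves form a Poisson process with rate 0.26 × 6.2 = 1.612 per minute.
Over the interval, μ = 1.612 × 4 = 6.448 (4 minutes).
P(N = 6) = e^(−6.448) · 6.448^6/6! ≈ 0.1581.

0.1581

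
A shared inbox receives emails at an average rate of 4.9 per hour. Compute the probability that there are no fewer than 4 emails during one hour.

0.7207

With mean μ = 4.9 per hour,
P(N ≥ 4) = 1 − P(N ≤ 3) = 1 − Σ_{j=0}^{3} e^(−μ) μ^j/j! ≈ 0.7207.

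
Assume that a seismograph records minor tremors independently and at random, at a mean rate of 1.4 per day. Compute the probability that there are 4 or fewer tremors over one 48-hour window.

0.8477

Over the interval, μ = 1.4 × 2 = 2.8 (a 48-hour window = 2 days).
P(N ≤ 4) = Σ_{j=0}^{4} e^(−μ) μ^j/j! ≈ 0.8477.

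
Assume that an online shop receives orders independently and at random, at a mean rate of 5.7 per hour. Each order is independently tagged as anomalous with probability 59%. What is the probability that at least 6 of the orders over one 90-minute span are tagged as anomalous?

0.3918

Thinning: the orders that are tagged as anomalous themselves form a Poisson process with rate 0.59 × 5.7 = 3.363 per hour.
Over the interval, μ = 3.363 × 1.5 = 5.0445 (a 90-minute span = 1.5 hours).
P(N ≥ 6) = 1 − P(N ≤ 5) ≈ 0.3918.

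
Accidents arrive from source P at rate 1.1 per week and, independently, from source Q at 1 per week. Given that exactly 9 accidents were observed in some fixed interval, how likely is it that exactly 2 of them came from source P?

Given the total, each event is independently from source P with probability p = λ_P/(λ_P+λ_Q) = 1.1/2.1 ≈ 0.5238.
So K ~ Binomial(9, 1.1/2.1): P(K = 2) = C(9,2) · (1.1/2.1)^2 · (1/2.1)^7 ≈ 0.0548.

0.0548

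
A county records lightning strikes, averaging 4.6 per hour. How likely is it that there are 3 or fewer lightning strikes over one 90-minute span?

0.0871

Over the interval, μ = 4.6 × 1.5 = 6.9 (a 90-minute span = 1.5 hours).
P(N ≤ 3) = Σ_{j=0}^{3} e^(−μ) μ^j/j! ≈ 0.0871.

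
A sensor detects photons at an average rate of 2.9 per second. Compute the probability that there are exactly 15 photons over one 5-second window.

Over the interval, μ = 2.9 × 5 = 14.5 (a 5-second window = 5 seconds).
P(N = 15) = e^(−μ) μ^15/15! = e^(−14.5) · 14.5^15/1307674368000 ≈ 0.1016.

0.1016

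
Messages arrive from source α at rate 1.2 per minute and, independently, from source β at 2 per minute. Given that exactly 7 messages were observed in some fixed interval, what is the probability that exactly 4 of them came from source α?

0.1690

Given the total, each event is independently from source α with probability p = λ_α/(λ_α+λ_β) = 1.2/3.2 = 0.3750.
So K ~ Binomial(7, 1.2/3.2): P(K = 4) = C(7,4) · (1.2/3.2)^4 · (2/3.2)^3 ≈ 0.1690.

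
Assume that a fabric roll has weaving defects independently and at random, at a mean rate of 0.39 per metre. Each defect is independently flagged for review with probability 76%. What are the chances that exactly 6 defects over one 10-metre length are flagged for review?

0.0486

Thinning: the defects that are flagged for review themselves form a Poisson process with rate 0.76 × 0.39 = 0.2964 per metre.
Over the interval, μ = 0.2964 × 10 = 2.964 (a 10-metre length = 10 metres).
P(N = 6) = e^(−2.964) · 2.964^6/6! ≈ 0.0486.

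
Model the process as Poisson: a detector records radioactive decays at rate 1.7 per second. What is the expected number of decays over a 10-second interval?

17

E[N] = λt = 1.7 × 10 = 17 (a 10-second interval = 10 seconds).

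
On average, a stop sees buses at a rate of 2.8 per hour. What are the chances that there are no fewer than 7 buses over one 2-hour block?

Over the interval, μ = 2.8 × 2 = 5.6 (a 2-hour block = 2 hours).
P(N ≥ 7) = 1 − P(N ≤ 6) = 1 − Σ_{j=0}^{6} e^(−μ) μ^j/j! ≈ 0.3297.

0.3297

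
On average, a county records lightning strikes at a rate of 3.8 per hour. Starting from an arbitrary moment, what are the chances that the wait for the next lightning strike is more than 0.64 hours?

0.0879

The wait for the next event is exponential with rate λ = 3.8 per hour.
P(T > 0.64) = e^(−λt) = e^(−3.8 × 0.64) = e^(−2.432) ≈ 0.0879.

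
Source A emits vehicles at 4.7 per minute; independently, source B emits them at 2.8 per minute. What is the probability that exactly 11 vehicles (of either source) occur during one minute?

0.0585

Independent Poisson processes superpose: combined rate λ = 4.7 + 2.8 = 7.5 per minute.
So μ = 7.5.
P(N = 11) = e^(−7.5) · 7.5^11/11! ≈ 0.0585.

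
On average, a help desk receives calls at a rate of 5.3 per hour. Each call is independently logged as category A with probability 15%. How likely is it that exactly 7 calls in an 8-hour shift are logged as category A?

0.1444

Thinning: the calls that are logged as category A themselves form a Poisson process with rate 0.15 × 5.3 = 0.795 per hour.
Over the interval, μ = 0.795 × 8 = 6.36 (an 8-hour shift = 8 hours).
P(N = 7) = e^(−6.36) · 6.36^7/7! ≈ 0.1444.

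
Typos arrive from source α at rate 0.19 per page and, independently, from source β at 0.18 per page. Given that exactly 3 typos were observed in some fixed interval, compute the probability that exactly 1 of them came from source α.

Given the total, each event is independently from source α with probability p = λ_α/(λ_α+λ_β) = 0.19/0.37 ≈ 0.5135.
So K ~ Binomial(3, 0.19/0.37): P(K = 1) = C(3,1) · (0.19/0.37)^1 · (0.18/0.37)^2 ≈ 0.3646.

0.3646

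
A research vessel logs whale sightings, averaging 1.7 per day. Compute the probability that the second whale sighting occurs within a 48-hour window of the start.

Over the interval, μ = 1.7 × 2 = 3.4 (a 48-hour window = 2 days).
The second arrival falls in the interval iff at least 2 events occur there: P(S_2 ≤ t) = P(N ≥ 2) = 1 − P(N ≤ 1) ≈ 0.8532.

0.8532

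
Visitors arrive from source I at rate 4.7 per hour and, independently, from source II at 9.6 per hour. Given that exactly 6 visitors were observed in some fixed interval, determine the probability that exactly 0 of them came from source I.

Given the total, each event is independently from source I with probability p = λ_I/(λ_I+λ_II) = 4.7/14.3 ≈ 0.3287.
So K ~ Binomial(6, 4.7/14.3): P(K = 0) = C(6,0) · (4.7/14.3)^0 · (9.6/14.3)^6 ≈ 0.0915.

0.0915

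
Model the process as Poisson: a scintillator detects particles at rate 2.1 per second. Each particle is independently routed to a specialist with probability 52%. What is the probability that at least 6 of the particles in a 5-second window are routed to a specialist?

0.4642

Thinning: the particles that are routed to a specialist themselves form a Poisson process with rate 0.52 × 2.1 = 1.092 per second.
Over the interval, μ = 1.092 × 5 = 5.46 (a 5-second window = 5 seconds).
P(N ≥ 6) = 1 − P(N ≤ 5) ≈ 0.4642.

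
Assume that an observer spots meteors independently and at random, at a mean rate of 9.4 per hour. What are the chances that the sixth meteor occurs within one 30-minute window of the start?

0.3316

Over the interval, μ = 9.4 × 0.5 = 4.7 (a 30-minute window = 0.5 hours).
The sixth arrival falls in the interval iff at least 6 events occur there: P(S_6 ≤ t) = P(N ≥ 6) = 1 − P(N ≤ 5) ≈ 0.3316.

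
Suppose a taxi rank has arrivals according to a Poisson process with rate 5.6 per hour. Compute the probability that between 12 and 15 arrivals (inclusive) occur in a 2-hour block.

0.3409

Over the interval, μ = 5.6 × 2 = 11.2 (a 2-hour block = 2 hours).
P(12 ≤ N ≤ 15) = Σ_{j=12}^{15} e^(−11.2) · 11.2^j/j! ≈ 0.3409.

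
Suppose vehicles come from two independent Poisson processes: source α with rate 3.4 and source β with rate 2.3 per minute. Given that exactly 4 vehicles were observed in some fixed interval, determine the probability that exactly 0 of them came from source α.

0.0265

Given the total, each event is independently from source α with probability p = λ_α/(λ_α+λ_β) = 3.4/5.7 ≈ 0.5965.
So K ~ Binomial(4, 3.4/5.7): P(K = 0) = C(4,0) · (3.4/5.7)^0 · (2.3/5.7)^4 ≈ 0.0265.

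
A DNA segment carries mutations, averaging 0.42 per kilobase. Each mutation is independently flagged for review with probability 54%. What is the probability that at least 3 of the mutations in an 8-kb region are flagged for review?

0.2732

Thinning: the mutations that are flagged for review themselves form a Poisson process with rate 0.54 × 0.42 = 0.2268 per kilobase.
Over the interval, μ = 0.2268 × 8 = 1.8144 (an 8-kb region = 8 kilobases).
P(N ≥ 3) = 1 − P(N ≤ 2) ≈ 0.2732.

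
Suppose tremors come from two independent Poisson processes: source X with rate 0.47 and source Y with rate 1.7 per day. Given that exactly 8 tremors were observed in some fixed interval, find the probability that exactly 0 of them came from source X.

Given the total, each event is independently from source X with probability p = λ_X/(λ_X+λ_Y) = 0.47/2.17 ≈ 0.2166.
So K ~ Binomial(8, 0.47/2.17): P(K = 0) = C(8,0) · (0.47/2.17)^0 · (1.7/2.17)^8 ≈ 0.1419.

0.1419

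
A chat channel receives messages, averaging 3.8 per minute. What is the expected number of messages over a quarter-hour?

57

E[N] = λt = 3.8 × 15 = 57 (a quarter-hour = 15 minutes).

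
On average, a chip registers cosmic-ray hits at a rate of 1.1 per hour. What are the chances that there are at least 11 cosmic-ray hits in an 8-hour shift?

0.2706

Over the interval, μ = 1.1 × 8 = 8.8 (an 8-hour shift = 8 hours).
P(N ≥ 11) = 1 − P(N ≤ 10) = 1 − Σ_{j=0}^{10} e^(−μ) μ^j/j! ≈ 0.2706.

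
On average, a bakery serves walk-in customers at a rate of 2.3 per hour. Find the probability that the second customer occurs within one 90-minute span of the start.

0.8587

Over the interval, μ = 2.3 × 1.5 = 3.45 (a 90-minute span = 1.5 hours).
The second arrival falls in the interval iff at least 2 events occur there: P(S_2 ≤ t) = P(N ≥ 2) = 1 − P(N ≤ 1) ≈ 0.8587.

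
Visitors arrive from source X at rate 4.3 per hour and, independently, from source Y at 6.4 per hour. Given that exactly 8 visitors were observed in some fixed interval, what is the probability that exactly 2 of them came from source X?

Given the total, each event is independently from source X with probability p = λ_X/(λ_X+λ_Y) = 4.3/10.7 ≈ 0.4019.
So K ~ Binomial(8, 4.3/10.7): P(K = 2) = C(8,2) · (4.3/10.7)^2 · (6.4/10.7)^6 ≈ 0.2071.

0.2071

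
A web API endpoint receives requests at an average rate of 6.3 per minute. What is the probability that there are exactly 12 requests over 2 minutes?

0.1127

Over the interval, μ = 6.3 × 2 = 12.6 (2 minutes).
P(N = 12) = e^(−μ) μ^12/12! = e^(−12.6) · 12.6^12/479001600 ≈ 0.1127.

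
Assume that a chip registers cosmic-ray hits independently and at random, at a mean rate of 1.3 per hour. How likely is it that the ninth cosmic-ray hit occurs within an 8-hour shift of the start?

0.7104

Over the interval, μ = 1.3 × 8 = 10.4 (an 8-hour shift = 8 hours).
The ninth arrival falls in the interval iff at least 9 events occur there: P(S_9 ≤ t) = P(N ≥ 9) = 1 − P(N ≤ 8) ≈ 0.7104.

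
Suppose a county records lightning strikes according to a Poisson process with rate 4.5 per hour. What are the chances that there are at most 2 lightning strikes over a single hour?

With mean μ = 4.5 per hour,
P(N ≤ 2) = Σ_{j=0}^{2} e^(−μ) μ^j/j! ≈ 0.1736.

0.1736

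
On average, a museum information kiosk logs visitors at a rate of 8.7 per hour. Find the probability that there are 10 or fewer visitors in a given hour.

With mean μ = 8.7 per hour,
P(N ≤ 10) = Σ_{j=0}^{10} e^(−μ) μ^j/j! ≈ 0.7409.

0.7409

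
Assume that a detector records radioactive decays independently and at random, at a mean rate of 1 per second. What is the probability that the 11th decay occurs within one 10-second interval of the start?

Over the interval, μ = 1 × 10 = 10 (a 10-second interval = 10 seconds).
The 11th arrival falls in the interval iff at least 11 events occur there: P(S_11 ≤ t) = P(N ≥ 11) = 1 − P(N ≤ 10) ≈ 0.4170.

0.4170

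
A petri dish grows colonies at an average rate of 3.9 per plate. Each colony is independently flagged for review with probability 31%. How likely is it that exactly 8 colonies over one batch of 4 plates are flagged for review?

Thinning: the colonies that are flagged for review themselves form a Poisson process with rate 0.31 × 3.9 = 1.209 per plate.
Over the interval, μ = 1.209 × 4 = 4.836 (a batch of 4 plates = 4 plates).
P(N = 8) = e^(−4.836) · 4.836^8/8! ≈ 0.0589.

0.0589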